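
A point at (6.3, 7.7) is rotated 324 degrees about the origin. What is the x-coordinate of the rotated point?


x' = x*cos(theta) - y*sin(theta)
cos(324 deg) = 0.809, sin(324 deg) = -0.5878
x' = 6.3 * 0.809 - 7.7 * -0.5878
= 5.0968 - -4.5259
= 9.6228


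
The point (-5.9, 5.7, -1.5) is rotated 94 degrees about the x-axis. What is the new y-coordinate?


Rotation about x-axis: y' = y*cos(theta) - z*sin(theta)
= 5.7 * -0.0698 - -1.5 * 0.9976
= 1.0987


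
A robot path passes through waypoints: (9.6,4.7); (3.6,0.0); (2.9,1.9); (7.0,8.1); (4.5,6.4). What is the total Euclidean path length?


Segment lengths:
  seg1 = sqrt((-6.0)^2 + (-4.7)^2) = 7.6217
  seg2 = sqrt((-0.7)^2 + (1.9)^2) = 2.0248
  seg3 = sqrt((4.1)^2 + (6.2)^2) = 7.433
  seg4 = sqrt((-2.5)^2 + (-1.7)^2) = 3.0232
Total = 20.1028


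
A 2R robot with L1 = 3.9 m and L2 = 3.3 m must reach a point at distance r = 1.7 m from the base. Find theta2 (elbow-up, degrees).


cos(theta2) = (r^2 - L1^2 - L2^2) / (2*L1*L2)
cos(theta2) = (2.89 - 15.21 - 10.89) / 25.74
cos(theta2) = -0.901709
theta2 = 154.3837 degrees


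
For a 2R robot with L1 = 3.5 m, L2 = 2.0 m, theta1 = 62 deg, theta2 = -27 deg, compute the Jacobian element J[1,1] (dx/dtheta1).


J[1,1] = -L1*sin(t1) - L2*sin(t1+t2)
= -3.5*sin(62) - 2.0*sin(35)
= -4.2375


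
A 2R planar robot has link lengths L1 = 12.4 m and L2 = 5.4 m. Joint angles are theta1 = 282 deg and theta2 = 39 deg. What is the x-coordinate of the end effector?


Convert angles to radians: theta1 = 4.9218, theta2 = 0.6807
x = L1*cos(theta1) + L2*cos(theta1+theta2)
x = 2.5781 + 4.1966
x = 6.7747


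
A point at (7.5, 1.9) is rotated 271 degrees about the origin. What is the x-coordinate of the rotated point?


x' = x*cos(theta) - y*sin(theta)
cos(271 deg) = 0.0175, sin(271 deg) = -0.9998
x' = 7.5 * 0.0175 - 1.9 * -0.9998
= 0.1309 - -1.8997
= 2.0306


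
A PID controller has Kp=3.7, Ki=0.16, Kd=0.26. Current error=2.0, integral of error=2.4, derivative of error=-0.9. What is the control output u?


u = Kp*e + Ki*int(e) + Kd*de/dt
= 3.7*2.0 + 0.16*2.4 + 0.26*(-0.9)
= 7.4 + 0.384 + -0.234
= 7.55


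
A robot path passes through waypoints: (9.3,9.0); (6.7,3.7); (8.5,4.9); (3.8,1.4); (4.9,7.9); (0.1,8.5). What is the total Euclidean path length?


Segment lengths:
  seg1 = sqrt((-2.6)^2 + (-5.3)^2) = 5.9034
  seg2 = sqrt((1.8)^2 + (1.2)^2) = 2.1633
  seg3 = sqrt((-4.7)^2 + (-3.5)^2) = 5.86
  seg4 = sqrt((1.1)^2 + (6.5)^2) = 6.5924
  seg5 = sqrt((-4.8)^2 + (0.6)^2) = 4.8374
Total = 25.3565


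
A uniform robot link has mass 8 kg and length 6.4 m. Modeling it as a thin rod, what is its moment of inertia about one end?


I = (1/3) * m * L^2
= (1/3) * 8 * 6.4^2
= 0.333333 * 8 * 40.96
= 109.2267 kg*m^2


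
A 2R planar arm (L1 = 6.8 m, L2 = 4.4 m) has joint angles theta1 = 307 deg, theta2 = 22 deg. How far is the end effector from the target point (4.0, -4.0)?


End effector via forward kinematics:
x = L1*cos(t1) + L2*cos(t1+t2) = 7.8639
y = L1*sin(t1) + L2*sin(t1+t2) = -7.6969
Distance to target:
d = sqrt((4.0 - 7.8639)^2 + (-4.0 - -7.6969)^2)
= sqrt(14.9296 + 13.667)
= 5.3476 m


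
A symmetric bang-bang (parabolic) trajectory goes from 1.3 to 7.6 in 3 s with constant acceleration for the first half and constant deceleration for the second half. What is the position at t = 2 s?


Symmetric rest-to-rest: each phase covers (pf-p0)/2 in time T/2. 0.5*a*(T/2)^2 = (pf-p0)/2 => a = 4*(pf-p0)/T^2
a = 4*(7.6-1.3)/3^2 = 2.8
t = 2 is in the deceleration phase (t > T/2).
p = pf - 0.5*a*(T-t)^2 = 7.6 - 0.5*2.8*1^2
= 6.2


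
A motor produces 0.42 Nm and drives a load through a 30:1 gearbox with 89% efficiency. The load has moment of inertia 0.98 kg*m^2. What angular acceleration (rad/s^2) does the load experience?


tau_out = tau_motor * N * eta
= 0.42 * 30 * 0.89 = 11.214 Nm
alpha = tau_out / I = 11.214 / 0.98
= 11.4429 rad/s^2


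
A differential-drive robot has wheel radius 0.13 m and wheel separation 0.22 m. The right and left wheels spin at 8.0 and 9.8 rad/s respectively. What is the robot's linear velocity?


vR = r*wR = 0.13*8.0 = 1.04 m/s
vL = r*wL = 0.13*9.8 = 1.274 m/s
v = (vR+vL)/2 = 1.157 m/s
omega = (vR-vL)/L = -1.0636 rad/s
linear velocity = 1.157 m/s


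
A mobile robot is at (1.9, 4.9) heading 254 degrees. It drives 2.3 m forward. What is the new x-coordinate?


x_new = x0 + d*cos(theta)
= 1.9 + 2.3*cos(254)
= 1.9 + -0.634
= 1.266


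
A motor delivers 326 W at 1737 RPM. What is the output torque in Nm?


omega = 1737 * 2*pi/60 = 181.8982 rad/s
tau = P / omega = 326 / 181.8982
= 1.7922 Nm


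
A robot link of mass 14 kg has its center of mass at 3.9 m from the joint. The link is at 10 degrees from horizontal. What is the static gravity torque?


tau = m*g*L*cos(angle)
= 14 * 9.81 * 3.9 * cos(10 deg)
= 14 * 9.81 * 3.9 * 0.9848
= 527.4886 Nm


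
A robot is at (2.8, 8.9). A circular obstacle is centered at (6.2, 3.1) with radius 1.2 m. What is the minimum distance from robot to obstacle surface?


center_dist = sqrt((2.8-6.2)^2 + (8.9-3.1)^2)
= sqrt(11.56 + 33.64)
= 6.7231
min_dist = center_dist - radius = 6.7231 - 1.2 = 5.5231 m


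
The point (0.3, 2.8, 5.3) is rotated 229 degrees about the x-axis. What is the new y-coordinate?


Rotation about x-axis: y' = y*cos(theta) - z*sin(theta)
= 2.8 * -0.6561 - 5.3 * -0.7547
= 2.163


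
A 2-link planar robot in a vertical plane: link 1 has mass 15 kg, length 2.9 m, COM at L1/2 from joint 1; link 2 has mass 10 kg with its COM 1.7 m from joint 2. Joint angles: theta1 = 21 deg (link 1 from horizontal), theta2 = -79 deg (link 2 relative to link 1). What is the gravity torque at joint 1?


Horizontal distance from joint 1 to link-1 COM:
  x_c1 = (L1/2)*cos(t1) = 1.45 * 0.9336 = 1.3537 m
Horizontal distance from joint 1 to link-2 COM:
  x_c2 = L1*cos(t1) + Lc2*cos(t1+t2)
       = 2.9*0.9336 + 1.7*0.5299 = 3.6082 m
tau1 = m1*g*x_c1 + m2*g*x_c2
     = 15*9.81*1.3537 + 10*9.81*3.6082
     = 199.1957 + 353.9689
     = 553.1647 Nm


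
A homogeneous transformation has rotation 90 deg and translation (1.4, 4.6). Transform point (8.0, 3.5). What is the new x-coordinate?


x' = cos(theta)*px - sin(theta)*py + tx
= 0.0*8.0 - 1.0*3.5 + 1.4
= -2.1


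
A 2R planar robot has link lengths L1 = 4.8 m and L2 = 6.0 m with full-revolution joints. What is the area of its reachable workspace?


r_max = L1 + L2 = 10.8 m
r_min = |L1 - L2| = 1.2 m
Area = pi*(r_max^2 - r_min^2)
= pi*(116.64 - 1.44)
= pi * 115.2
= 361.9115 m^2


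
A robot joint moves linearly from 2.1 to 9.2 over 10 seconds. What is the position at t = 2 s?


s = t/T = 2/10 = 0.2
p(t) = p0 + (pf-p0)*s
= 2.1 + (9.2 - 2.1) * 0.2
= 3.52


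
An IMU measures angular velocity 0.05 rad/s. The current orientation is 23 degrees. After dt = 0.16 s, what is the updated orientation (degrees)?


delta_theta = w * dt = 0.05 * 0.16 = 0.008 rad
= 0.4584 deg
theta_new = 23 + 0.4584 = 23.4584 deg


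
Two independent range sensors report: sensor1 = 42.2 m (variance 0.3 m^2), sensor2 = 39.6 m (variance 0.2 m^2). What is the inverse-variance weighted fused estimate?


w1 = (1/var1) / (1/var1 + 1/var2)
   = 3.3333 / (3.3333 + 5.0) = 0.4
w2 = 1 - w1 = 0.6
fused = w1*s1 + w2*s2 = 16.88 + 23.76
= 40.64 m


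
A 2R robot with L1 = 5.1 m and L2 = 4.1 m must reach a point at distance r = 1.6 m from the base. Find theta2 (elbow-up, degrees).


cos(theta2) = (r^2 - L1^2 - L2^2) / (2*L1*L2)
cos(theta2) = (2.56 - 26.01 - 16.81) / 41.82
cos(theta2) = -0.962697
theta2 = 164.3012 degrees


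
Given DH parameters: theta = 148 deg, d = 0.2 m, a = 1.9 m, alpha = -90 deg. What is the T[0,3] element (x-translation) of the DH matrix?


T[0,3] = a * cos(theta)
= 1.9 * cos(148 deg)
= 1.9 * -0.848
= -1.6113


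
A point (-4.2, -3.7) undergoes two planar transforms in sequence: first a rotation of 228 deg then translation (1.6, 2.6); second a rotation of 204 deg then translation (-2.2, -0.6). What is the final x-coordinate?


After transform 1:
x1 = cos(228)*-4.2 - sin(228)*-3.7 + 1.6 = 1.6607
y1 = sin(228)*-4.2 + cos(228)*-3.7 + 2.6 = 8.197
After transform 2:
x2 = cos(204)*1.6607 - sin(204)*8.197 + -2.2
= -0.3831


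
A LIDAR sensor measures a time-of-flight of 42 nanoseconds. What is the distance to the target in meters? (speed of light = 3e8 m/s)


tof = 42 ns = 4.2e-08 s
dist = c * tof / 2
= 3e8 * 4.2e-08 / 2
= 6.3 m


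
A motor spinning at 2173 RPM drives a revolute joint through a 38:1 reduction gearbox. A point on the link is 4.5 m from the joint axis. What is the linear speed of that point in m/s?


omega_motor = 2173 * 2*pi/60 = 227.556 rad/s
omega_joint = omega_motor / 38 = 5.9883 rad/s
v = omega_joint * r = 5.9883 * 4.5
= 26.9474 m/s


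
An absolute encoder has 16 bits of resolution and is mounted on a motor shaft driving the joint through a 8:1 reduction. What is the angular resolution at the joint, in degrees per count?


counts = 2^16 = 65536
effective counts at joint = 65536 * 8 = 524288
resolution = 360 / 524288
= 6.8665e-04 deg/count


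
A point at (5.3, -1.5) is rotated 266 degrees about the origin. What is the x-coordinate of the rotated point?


x' = x*cos(theta) - y*sin(theta)
cos(266 deg) = -0.0698, sin(266 deg) = -0.9976
x' = 5.3 * -0.0698 - -1.5 * -0.9976
= -0.3697 - 1.4963
= -1.8661


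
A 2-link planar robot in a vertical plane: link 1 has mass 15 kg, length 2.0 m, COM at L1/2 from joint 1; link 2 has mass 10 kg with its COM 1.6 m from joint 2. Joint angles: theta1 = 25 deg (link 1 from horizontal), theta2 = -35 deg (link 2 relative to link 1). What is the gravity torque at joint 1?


Horizontal distance from joint 1 to link-1 COM:
  x_c1 = (L1/2)*cos(t1) = 1.0 * 0.9063 = 0.9063 m
Horizontal distance from joint 1 to link-2 COM:
  x_c2 = L1*cos(t1) + Lc2*cos(t1+t2)
       = 2.0*0.9063 + 1.6*0.9848 = 3.3883 m
tau1 = m1*g*x_c1 + m2*g*x_c2
     = 15*9.81*0.9063 + 10*9.81*3.3883
     = 133.3632 + 332.393
     = 465.7562 Nm


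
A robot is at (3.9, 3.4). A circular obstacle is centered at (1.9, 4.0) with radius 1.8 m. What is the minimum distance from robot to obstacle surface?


center_dist = sqrt((3.9-1.9)^2 + (3.4-4.0)^2)
= sqrt(4.0 + 0.36)
= 2.0881
min_dist = center_dist - radius = 2.0881 - 1.8 = 0.2881 m


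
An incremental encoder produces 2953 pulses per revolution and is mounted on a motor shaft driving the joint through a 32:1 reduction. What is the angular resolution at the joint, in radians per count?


counts per rev = 2953
effective counts at joint = 2953 * 32 = 94496
resolution = 2*pi / 94496
= 6.6492e-05 rad/count


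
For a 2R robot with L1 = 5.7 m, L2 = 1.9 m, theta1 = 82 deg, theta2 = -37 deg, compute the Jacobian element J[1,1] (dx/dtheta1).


J[1,1] = -L1*sin(t1) - L2*sin(t1+t2)
= -5.7*sin(82) - 1.9*sin(45)
= -6.988


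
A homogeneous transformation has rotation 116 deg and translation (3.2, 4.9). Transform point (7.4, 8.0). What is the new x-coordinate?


x' = cos(theta)*px - sin(theta)*py + tx
= -0.4384*7.4 - 0.8988*8.0 + 3.2
= -7.2343


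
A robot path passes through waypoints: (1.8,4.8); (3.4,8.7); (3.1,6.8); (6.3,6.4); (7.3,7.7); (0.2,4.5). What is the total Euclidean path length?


Segment lengths:
  seg1 = sqrt((1.6)^2 + (3.9)^2) = 4.2154
  seg2 = sqrt((-0.3)^2 + (-1.9)^2) = 1.9235
  seg3 = sqrt((3.2)^2 + (-0.4)^2) = 3.2249
  seg4 = sqrt((1.0)^2 + (1.3)^2) = 1.6401
  seg5 = sqrt((-7.1)^2 + (-3.2)^2) = 7.7878
Total = 18.7918


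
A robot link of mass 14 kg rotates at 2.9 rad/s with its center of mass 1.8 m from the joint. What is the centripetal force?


F = m * omega^2 * r
= 14 * 2.9^2 * 1.8
= 14 * 8.41 * 1.8
= 211.932 N


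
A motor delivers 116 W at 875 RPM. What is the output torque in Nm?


omega = 875 * 2*pi/60 = 91.6298 rad/s
tau = P / omega = 116 / 91.6298
= 1.266 Nm


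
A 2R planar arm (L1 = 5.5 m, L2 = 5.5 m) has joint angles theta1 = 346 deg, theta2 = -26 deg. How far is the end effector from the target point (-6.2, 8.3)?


End effector via forward kinematics:
x = L1*cos(t1) + L2*cos(t1+t2) = 9.5499
y = L1*sin(t1) + L2*sin(t1+t2) = -4.8659
Distance to target:
d = sqrt((-6.2 - 9.5499)^2 + (8.3 - -4.8659)^2)
= sqrt(248.0584 + 173.341)
= 20.528 m


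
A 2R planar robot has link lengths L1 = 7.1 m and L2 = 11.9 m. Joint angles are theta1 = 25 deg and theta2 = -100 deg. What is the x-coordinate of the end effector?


Convert angles to radians: theta1 = 0.4363, theta2 = -1.7453
x = L1*cos(theta1) + L2*cos(theta1+theta2)
x = 6.4348 + 3.0799
x = 9.5147


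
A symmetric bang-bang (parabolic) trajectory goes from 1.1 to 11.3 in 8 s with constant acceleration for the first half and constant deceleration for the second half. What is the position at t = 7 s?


Symmetric rest-to-rest: each phase covers (pf-p0)/2 in time T/2. 0.5*a*(T/2)^2 = (pf-p0)/2 => a = 4*(pf-p0)/T^2
a = 4*(11.3-1.1)/8^2 = 0.6375
t = 7 is in the deceleration phase (t > T/2).
p = pf - 0.5*a*(T-t)^2 = 11.3 - 0.5*0.6375*1^2
= 10.9813


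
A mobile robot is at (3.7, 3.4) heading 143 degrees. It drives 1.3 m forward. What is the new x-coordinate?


x_new = x0 + d*cos(theta)
= 3.7 + 1.3*cos(143)
= 3.7 + -1.0382
= 2.6618


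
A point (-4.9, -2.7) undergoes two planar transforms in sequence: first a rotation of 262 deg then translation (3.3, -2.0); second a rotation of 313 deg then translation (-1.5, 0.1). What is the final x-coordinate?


After transform 1:
x1 = cos(262)*-4.9 - sin(262)*-2.7 + 3.3 = 1.3082
y1 = sin(262)*-4.9 + cos(262)*-2.7 + -2.0 = 3.2281
After transform 2:
x2 = cos(313)*1.3082 - sin(313)*3.2281 + -1.5
= 1.7531


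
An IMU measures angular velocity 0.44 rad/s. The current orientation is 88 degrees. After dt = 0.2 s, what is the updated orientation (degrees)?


delta_theta = w * dt = 0.44 * 0.2 = 0.088 rad
= 5.042 deg
theta_new = 88 + 5.042 = 93.042 deg


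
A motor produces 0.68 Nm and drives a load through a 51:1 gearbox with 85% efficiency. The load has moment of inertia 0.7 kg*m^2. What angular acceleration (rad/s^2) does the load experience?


tau_out = tau_motor * N * eta
= 0.68 * 51 * 0.85 = 29.478 Nm
alpha = tau_out / I = 29.478 / 0.7
= 42.1114 rad/s^2


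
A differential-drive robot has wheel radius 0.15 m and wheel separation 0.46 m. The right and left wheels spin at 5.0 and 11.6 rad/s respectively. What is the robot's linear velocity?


vR = r*wR = 0.15*5.0 = 0.75 m/s
vL = r*wL = 0.15*11.6 = 1.74 m/s
v = (vR+vL)/2 = 1.245 m/s
omega = (vR-vL)/L = -2.1522 rad/s
linear velocity = 1.245 m/s


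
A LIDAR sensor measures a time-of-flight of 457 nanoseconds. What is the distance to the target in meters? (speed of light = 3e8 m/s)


tof = 457 ns = 4.57e-07 s
dist = c * tof / 2
= 3e8 * 4.57e-07 / 2
= 68.55 m


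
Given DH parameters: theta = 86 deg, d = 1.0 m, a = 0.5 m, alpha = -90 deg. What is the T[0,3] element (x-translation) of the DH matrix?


T[0,3] = a * cos(theta)
= 0.5 * cos(86 deg)
= 0.5 * 0.0698
= 0.0349


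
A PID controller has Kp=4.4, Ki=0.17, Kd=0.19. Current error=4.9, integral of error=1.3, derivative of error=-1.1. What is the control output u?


u = Kp*e + Ki*int(e) + Kd*de/dt
= 4.4*4.9 + 0.17*1.3 + 0.19*(-1.1)
= 21.56 + 0.221 + -0.209
= 21.572


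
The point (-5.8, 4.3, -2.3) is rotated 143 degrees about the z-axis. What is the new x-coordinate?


Rotation about z-axis: x' = x*cos(theta) - y*sin(theta)
= -5.8 * -0.7986 - 4.3 * 0.6018
= 2.0443


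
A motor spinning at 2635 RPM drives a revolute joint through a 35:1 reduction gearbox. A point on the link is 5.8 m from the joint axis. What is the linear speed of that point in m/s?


omega_motor = 2635 * 2*pi/60 = 275.9366 rad/s
omega_joint = omega_motor / 35 = 7.8839 rad/s
v = omega_joint * r = 7.8839 * 5.8
= 45.7266 m/s


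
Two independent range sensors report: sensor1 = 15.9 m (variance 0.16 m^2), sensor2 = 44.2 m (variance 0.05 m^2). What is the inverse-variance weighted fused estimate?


w1 = (1/var1) / (1/var1 + 1/var2)
   = 6.25 / (6.25 + 20.0) = 0.2381
w2 = 1 - w1 = 0.7619
fused = w1*s1 + w2*s2 = 3.7857 + 33.6762
= 37.4619 m


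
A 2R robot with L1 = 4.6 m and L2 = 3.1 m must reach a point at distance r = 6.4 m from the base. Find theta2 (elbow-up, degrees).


cos(theta2) = (r^2 - L1^2 - L2^2) / (2*L1*L2)
cos(theta2) = (40.96 - 21.16 - 9.61) / 28.52
cos(theta2) = 0.357293
theta2 = 69.0659 degrees


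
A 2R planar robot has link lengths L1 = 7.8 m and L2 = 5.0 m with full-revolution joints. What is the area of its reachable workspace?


r_max = L1 + L2 = 12.8 m
r_min = |L1 - L2| = 2.8 m
Area = pi*(r_max^2 - r_min^2)
= pi*(163.84 - 7.84)
= pi * 156.0
= 490.0885 m^2


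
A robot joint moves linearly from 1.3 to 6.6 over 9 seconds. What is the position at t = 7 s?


s = t/T = 7/9 = 0.7778
p(t) = p0 + (pf-p0)*s
= 1.3 + (6.6 - 1.3) * 0.7778
= 5.4222


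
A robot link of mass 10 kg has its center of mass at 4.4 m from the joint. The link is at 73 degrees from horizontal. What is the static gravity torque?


tau = m*g*L*cos(angle)
= 10 * 9.81 * 4.4 * cos(73 deg)
= 10 * 9.81 * 4.4 * 0.2924
= 126.1993 Nm


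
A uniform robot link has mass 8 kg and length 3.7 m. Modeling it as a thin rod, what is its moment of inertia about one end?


I = (1/3) * m * L^2
= (1/3) * 8 * 3.7^2
= 0.333333 * 8 * 13.69
= 36.5067 kg*m^2


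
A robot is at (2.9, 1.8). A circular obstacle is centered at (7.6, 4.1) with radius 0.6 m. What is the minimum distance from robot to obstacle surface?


center_dist = sqrt((2.9-7.6)^2 + (1.8-4.1)^2)
= sqrt(22.09 + 5.29)
= 5.2326
min_dist = center_dist - radius = 5.2326 - 0.6 = 4.6326 m


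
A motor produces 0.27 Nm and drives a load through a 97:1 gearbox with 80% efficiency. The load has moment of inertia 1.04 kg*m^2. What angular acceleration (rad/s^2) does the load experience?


tau_out = tau_motor * N * eta
= 0.27 * 97 * 0.8 = 20.952 Nm
alpha = tau_out / I = 20.952 / 1.04
= 20.1462 rad/s^2


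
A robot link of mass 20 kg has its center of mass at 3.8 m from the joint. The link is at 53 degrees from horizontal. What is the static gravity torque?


tau = m*g*L*cos(angle)
= 20 * 9.81 * 3.8 * cos(53 deg)
= 20 * 9.81 * 3.8 * 0.6018
= 448.6892 Nm


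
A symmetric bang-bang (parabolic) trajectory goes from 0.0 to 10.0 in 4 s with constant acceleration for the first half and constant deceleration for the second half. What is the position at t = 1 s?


Symmetric rest-to-rest: each phase covers (pf-p0)/2 in time T/2. 0.5*a*(T/2)^2 = (pf-p0)/2 => a = 4*(pf-p0)/T^2
a = 4*(10.0-0.0)/4^2 = 2.5
t = 1 is in the acceleration phase (t <= T/2).
p = p0 + 0.5*a*t^2 = 0.0 + 0.5*2.5*1^2
= 1.25


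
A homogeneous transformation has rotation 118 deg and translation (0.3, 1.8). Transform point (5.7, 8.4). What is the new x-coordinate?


x' = cos(theta)*px - sin(theta)*py + tx
= -0.4695*5.7 - 0.8829*8.4 + 0.3
= -9.7927


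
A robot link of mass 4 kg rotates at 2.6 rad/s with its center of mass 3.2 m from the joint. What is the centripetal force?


F = m * omega^2 * r
= 4 * 2.6^2 * 3.2
= 4 * 6.76 * 3.2
= 86.528 N


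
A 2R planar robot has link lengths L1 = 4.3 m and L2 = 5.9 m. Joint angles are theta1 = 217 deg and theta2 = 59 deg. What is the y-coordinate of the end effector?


Convert angles to radians: theta1 = 3.7874, theta2 = 1.0297
y = L1*sin(theta1) + L2*sin(theta1+theta2)
y = -2.5878 + -5.8677
y = -8.4555


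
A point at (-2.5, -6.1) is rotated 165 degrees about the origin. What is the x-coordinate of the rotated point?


x' = x*cos(theta) - y*sin(theta)
cos(165 deg) = -0.9659, sin(165 deg) = 0.2588
x' = -2.5 * -0.9659 - -6.1 * 0.2588
= 2.4148 - -1.5788
= 3.9936


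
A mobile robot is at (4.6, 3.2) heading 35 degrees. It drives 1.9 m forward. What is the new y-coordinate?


y_new = y0 + d*sin(theta)
= 3.2 + 1.9*sin(35)
= 3.2 + 1.0898
= 4.2898


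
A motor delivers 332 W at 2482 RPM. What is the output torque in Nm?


omega = 2482 * 2*pi/60 = 259.9144 rad/s
tau = P / omega = 332 / 259.9144
= 1.2773 Nm


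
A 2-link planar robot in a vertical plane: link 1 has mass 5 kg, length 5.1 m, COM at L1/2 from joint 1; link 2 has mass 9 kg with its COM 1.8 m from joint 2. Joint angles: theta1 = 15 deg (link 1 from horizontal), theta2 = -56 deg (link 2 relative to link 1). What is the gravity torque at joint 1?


Horizontal distance from joint 1 to link-1 COM:
  x_c1 = (L1/2)*cos(t1) = 2.55 * 0.9659 = 2.4631 m
Horizontal distance from joint 1 to link-2 COM:
  x_c2 = L1*cos(t1) + Lc2*cos(t1+t2)
       = 5.1*0.9659 + 1.8*0.7547 = 6.2847 m
tau1 = m1*g*x_c1 + m2*g*x_c2
     = 5*9.81*2.4631 + 9*9.81*6.2847
     = 120.8156 + 554.8761
     = 675.6917 Nm


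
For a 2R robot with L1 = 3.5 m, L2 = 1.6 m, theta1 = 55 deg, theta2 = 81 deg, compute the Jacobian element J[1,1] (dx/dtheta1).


J[1,1] = -L1*sin(t1) - L2*sin(t1+t2)
= -3.5*sin(55) - 1.6*sin(136)
= -3.9785


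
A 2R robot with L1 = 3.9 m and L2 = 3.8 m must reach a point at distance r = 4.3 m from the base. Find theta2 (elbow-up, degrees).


cos(theta2) = (r^2 - L1^2 - L2^2) / (2*L1*L2)
cos(theta2) = (18.49 - 15.21 - 14.44) / 29.64
cos(theta2) = -0.376518
theta2 = 112.1182 degrees


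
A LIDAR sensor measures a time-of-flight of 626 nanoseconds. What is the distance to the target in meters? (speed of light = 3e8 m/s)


tof = 626 ns = 6.26e-07 s
dist = c * tof / 2
= 3e8 * 6.26e-07 / 2
= 93.9 m


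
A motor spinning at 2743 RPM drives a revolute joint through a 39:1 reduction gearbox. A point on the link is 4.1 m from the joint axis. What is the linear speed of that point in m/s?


omega_motor = 2743 * 2*pi/60 = 287.2463 rad/s
omega_joint = omega_motor / 39 = 7.3653 rad/s
v = omega_joint * r = 7.3653 * 4.1
= 30.1977 m/s


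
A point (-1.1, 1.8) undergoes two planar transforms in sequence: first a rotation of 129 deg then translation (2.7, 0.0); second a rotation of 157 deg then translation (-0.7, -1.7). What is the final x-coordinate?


After transform 1:
x1 = cos(129)*-1.1 - sin(129)*1.8 + 2.7 = 1.9934
y1 = sin(129)*-1.1 + cos(129)*1.8 + 0.0 = -1.9876
After transform 2:
x2 = cos(157)*1.9934 - sin(157)*-1.9876 + -0.7
= -1.7583


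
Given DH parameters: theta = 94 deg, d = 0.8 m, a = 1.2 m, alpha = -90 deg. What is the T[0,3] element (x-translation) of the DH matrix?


T[0,3] = a * cos(theta)
= 1.2 * cos(94 deg)
= 1.2 * -0.0698
= -0.0837


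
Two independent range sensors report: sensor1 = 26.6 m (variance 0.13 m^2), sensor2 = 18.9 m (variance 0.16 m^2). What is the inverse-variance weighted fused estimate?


w1 = (1/var1) / (1/var1 + 1/var2)
   = 7.6923 / (7.6923 + 6.25) = 0.5517
w2 = 1 - w1 = 0.4483
fused = w1*s1 + w2*s2 = 14.6759 + 8.4724
= 23.1483 m


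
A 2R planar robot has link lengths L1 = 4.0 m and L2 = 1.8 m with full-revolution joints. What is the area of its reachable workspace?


r_max = L1 + L2 = 5.8 m
r_min = |L1 - L2| = 2.2 m
Area = pi*(r_max^2 - r_min^2)
= pi*(33.64 - 4.84)
= pi * 28.8
= 90.4779 m^2


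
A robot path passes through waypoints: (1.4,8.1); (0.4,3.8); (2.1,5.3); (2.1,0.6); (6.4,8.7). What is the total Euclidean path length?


Segment lengths:
  seg1 = sqrt((-1.0)^2 + (-4.3)^2) = 4.4147
  seg2 = sqrt((1.7)^2 + (1.5)^2) = 2.2672
  seg3 = sqrt((0.0)^2 + (-4.7)^2) = 4.7
  seg4 = sqrt((4.3)^2 + (8.1)^2) = 9.1706
Total = 20.5525


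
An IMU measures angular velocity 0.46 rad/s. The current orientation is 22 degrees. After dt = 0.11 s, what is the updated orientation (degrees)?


delta_theta = w * dt = 0.46 * 0.11 = 0.0506 rad
= 2.8992 deg
theta_new = 22 + 2.8992 = 24.8992 deg


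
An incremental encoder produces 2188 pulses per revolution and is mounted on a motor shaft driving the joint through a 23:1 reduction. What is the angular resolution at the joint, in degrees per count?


counts per rev = 2188
effective counts at joint = 2188 * 23 = 50324
resolution = 360 / 50324
= 0.0072 deg/count


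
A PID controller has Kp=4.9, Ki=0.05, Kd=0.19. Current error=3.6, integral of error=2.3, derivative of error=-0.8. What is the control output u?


u = Kp*e + Ki*int(e) + Kd*de/dt
= 4.9*3.6 + 0.05*2.3 + 0.19*(-0.8)
= 17.64 + 0.115 + -0.152
= 17.603


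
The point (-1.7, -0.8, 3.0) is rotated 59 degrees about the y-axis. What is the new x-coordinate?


Rotation about y-axis: x' = x*cos(theta) + z*sin(theta)
= -1.7 * 0.515 + 3.0 * 0.8572
= 1.6959


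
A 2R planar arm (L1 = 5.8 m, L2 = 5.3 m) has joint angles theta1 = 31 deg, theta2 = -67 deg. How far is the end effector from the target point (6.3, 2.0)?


End effector via forward kinematics:
x = L1*cos(t1) + L2*cos(t1+t2) = 9.2594
y = L1*sin(t1) + L2*sin(t1+t2) = -0.128
Distance to target:
d = sqrt((6.3 - 9.2594)^2 + (2.0 - -0.128)^2)
= sqrt(8.7578 + 4.5286)
= 3.645 m


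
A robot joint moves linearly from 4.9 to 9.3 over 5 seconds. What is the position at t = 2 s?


s = t/T = 2/5 = 0.4
p(t) = p0 + (pf-p0)*s
= 4.9 + (9.3 - 4.9) * 0.4
= 6.66


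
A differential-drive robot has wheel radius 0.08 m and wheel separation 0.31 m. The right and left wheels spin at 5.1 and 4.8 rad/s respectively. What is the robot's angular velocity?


vR = r*wR = 0.08*5.1 = 0.408 m/s
vL = r*wL = 0.08*4.8 = 0.384 m/s
v = (vR+vL)/2 = 0.396 m/s
omega = (vR-vL)/L = 0.0774 rad/s
angular velocity = 0.0774 rad/s


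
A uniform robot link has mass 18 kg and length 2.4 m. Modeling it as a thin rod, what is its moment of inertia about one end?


I = (1/3) * m * L^2
= (1/3) * 18 * 2.4^2
= 0.333333 * 18 * 5.76
= 34.56 kg*m^2


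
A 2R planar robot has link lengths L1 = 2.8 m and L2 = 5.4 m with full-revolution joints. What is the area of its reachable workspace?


r_max = L1 + L2 = 8.2 m
r_min = |L1 - L2| = 2.6 m
Area = pi*(r_max^2 - r_min^2)
= pi*(67.24 - 6.76)
= pi * 60.48
= 190.0035 m^2


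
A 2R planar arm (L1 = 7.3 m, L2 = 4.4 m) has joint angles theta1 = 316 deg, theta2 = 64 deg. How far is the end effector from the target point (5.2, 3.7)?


End effector via forward kinematics:
x = L1*cos(t1) + L2*cos(t1+t2) = 9.3858
y = L1*sin(t1) + L2*sin(t1+t2) = -3.5661
Distance to target:
d = sqrt((5.2 - 9.3858)^2 + (3.7 - -3.5661)^2)
= sqrt(17.5212 + 52.7965)
= 8.3856 m


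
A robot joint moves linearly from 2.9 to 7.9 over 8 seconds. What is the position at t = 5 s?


s = t/T = 5/8 = 0.625
p(t) = p0 + (pf-p0)*s
= 2.9 + (7.9 - 2.9) * 0.625
= 6.025


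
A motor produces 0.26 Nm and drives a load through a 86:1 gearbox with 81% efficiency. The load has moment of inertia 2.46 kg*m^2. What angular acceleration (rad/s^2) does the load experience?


tau_out = tau_motor * N * eta
= 0.26 * 86 * 0.81 = 18.1116 Nm
alpha = tau_out / I = 18.1116 / 2.46
= 7.3624 rad/s^2


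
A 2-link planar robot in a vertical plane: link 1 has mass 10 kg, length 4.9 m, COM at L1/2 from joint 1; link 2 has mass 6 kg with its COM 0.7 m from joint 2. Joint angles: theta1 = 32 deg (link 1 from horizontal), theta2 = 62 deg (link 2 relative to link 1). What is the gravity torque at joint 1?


Horizontal distance from joint 1 to link-1 COM:
  x_c1 = (L1/2)*cos(t1) = 2.45 * 0.848 = 2.0777 m
Horizontal distance from joint 1 to link-2 COM:
  x_c2 = L1*cos(t1) + Lc2*cos(t1+t2)
       = 4.9*0.848 + 0.7*-0.0698 = 4.1066 m
tau1 = m1*g*x_c1 + m2*g*x_c2
     = 10*9.81*2.0777 + 6*9.81*4.1066
     = 203.8241 + 241.7148
     = 445.539 Nm


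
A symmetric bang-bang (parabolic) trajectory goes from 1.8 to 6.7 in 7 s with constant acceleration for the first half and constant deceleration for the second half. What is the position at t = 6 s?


Symmetric rest-to-rest: each phase covers (pf-p0)/2 in time T/2. 0.5*a*(T/2)^2 = (pf-p0)/2 => a = 4*(pf-p0)/T^2
a = 4*(6.7-1.8)/7^2 = 0.4
t = 6 is in the deceleration phase (t > T/2).
p = pf - 0.5*a*(T-t)^2 = 6.7 - 0.5*0.4*1^2
= 6.5


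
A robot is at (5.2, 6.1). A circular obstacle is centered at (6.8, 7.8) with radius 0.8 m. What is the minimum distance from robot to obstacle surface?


center_dist = sqrt((5.2-6.8)^2 + (6.1-7.8)^2)
= sqrt(2.56 + 2.89)
= 2.3345
min_dist = center_dist - radius = 2.3345 - 0.8 = 1.5345 m


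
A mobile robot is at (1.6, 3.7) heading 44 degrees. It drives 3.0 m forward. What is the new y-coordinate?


y_new = y0 + d*sin(theta)
= 3.7 + 3.0*sin(44)
= 3.7 + 2.084
= 5.784


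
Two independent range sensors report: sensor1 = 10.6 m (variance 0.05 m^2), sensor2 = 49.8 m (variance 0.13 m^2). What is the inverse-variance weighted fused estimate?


w1 = (1/var1) / (1/var1 + 1/var2)
   = 20.0 / (20.0 + 7.6923) = 0.7222
w2 = 1 - w1 = 0.2778
fused = w1*s1 + w2*s2 = 7.6556 + 13.8333
= 21.4889 m


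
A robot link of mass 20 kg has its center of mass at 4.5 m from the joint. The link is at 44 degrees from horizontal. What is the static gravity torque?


tau = m*g*L*cos(angle)
= 20 * 9.81 * 4.5 * cos(44 deg)
= 20 * 9.81 * 4.5 * 0.7193
= 635.1051 Nm


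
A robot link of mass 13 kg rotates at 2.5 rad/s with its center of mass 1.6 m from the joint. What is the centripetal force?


F = m * omega^2 * r
= 13 * 2.5^2 * 1.6
= 13 * 6.25 * 1.6
= 130.0 N


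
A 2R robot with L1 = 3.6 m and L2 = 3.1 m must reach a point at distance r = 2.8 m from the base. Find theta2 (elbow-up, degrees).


cos(theta2) = (r^2 - L1^2 - L2^2) / (2*L1*L2)
cos(theta2) = (7.84 - 12.96 - 9.61) / 22.32
cos(theta2) = -0.659946
theta2 = 131.2958 degrees


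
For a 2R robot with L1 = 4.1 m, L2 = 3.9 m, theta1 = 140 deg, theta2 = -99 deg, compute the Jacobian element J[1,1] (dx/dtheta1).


J[1,1] = -L1*sin(t1) - L2*sin(t1+t2)
= -4.1*sin(140) - 3.9*sin(41)
= -5.1941


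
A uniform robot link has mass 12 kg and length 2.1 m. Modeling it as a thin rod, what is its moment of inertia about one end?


I = (1/3) * m * L^2
= (1/3) * 12 * 2.1^2
= 0.333333 * 12 * 4.41
= 17.64 kg*m^2


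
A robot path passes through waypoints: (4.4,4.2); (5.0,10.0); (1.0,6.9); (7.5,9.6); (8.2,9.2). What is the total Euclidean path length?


Segment lengths:
  seg1 = sqrt((0.6)^2 + (5.8)^2) = 5.831
  seg2 = sqrt((-4.0)^2 + (-3.1)^2) = 5.0606
  seg3 = sqrt((6.5)^2 + (2.7)^2) = 7.0385
  seg4 = sqrt((0.7)^2 + (-0.4)^2) = 0.8062
Total = 18.7363


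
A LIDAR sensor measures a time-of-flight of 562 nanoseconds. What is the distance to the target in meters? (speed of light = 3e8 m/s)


tof = 562 ns = 5.62e-07 s
dist = c * tof / 2
= 3e8 * 5.62e-07 / 2
= 84.3 m


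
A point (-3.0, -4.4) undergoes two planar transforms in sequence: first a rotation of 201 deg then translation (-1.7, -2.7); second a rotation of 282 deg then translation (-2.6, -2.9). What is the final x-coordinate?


After transform 1:
x1 = cos(201)*-3.0 - sin(201)*-4.4 + -1.7 = -0.4761
y1 = sin(201)*-3.0 + cos(201)*-4.4 + -2.7 = 2.4829
After transform 2:
x2 = cos(282)*-0.4761 - sin(282)*2.4829 + -2.6
= -0.2704


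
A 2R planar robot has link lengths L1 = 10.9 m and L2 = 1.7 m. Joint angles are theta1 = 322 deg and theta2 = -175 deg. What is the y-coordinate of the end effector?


Convert angles to radians: theta1 = 5.62, theta2 = -3.0543
y = L1*sin(theta1) + L2*sin(theta1+theta2)
y = -6.7107 + 0.9259
y = -5.7848


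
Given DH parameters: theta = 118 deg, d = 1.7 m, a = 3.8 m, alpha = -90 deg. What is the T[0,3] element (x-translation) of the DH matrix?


T[0,3] = a * cos(theta)
= 3.8 * cos(118 deg)
= 3.8 * -0.4695
= -1.784


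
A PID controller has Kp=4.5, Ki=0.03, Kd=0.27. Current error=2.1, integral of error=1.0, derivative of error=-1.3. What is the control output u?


u = Kp*e + Ki*int(e) + Kd*de/dt
= 4.5*2.1 + 0.03*1.0 + 0.27*(-1.3)
= 9.45 + 0.03 + -0.351
= 9.129


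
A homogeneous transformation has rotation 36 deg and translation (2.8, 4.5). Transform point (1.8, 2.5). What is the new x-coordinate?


x' = cos(theta)*px - sin(theta)*py + tx
= 0.809*1.8 - 0.5878*2.5 + 2.8
= 2.7868


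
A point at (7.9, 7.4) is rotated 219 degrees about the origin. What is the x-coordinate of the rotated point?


x' = x*cos(theta) - y*sin(theta)
cos(219 deg) = -0.7771, sin(219 deg) = -0.6293
x' = 7.9 * -0.7771 - 7.4 * -0.6293
= -6.1395 - -4.657
= -1.4825


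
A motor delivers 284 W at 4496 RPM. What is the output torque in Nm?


omega = 4496 * 2*pi/60 = 470.82 rad/s
tau = P / omega = 284 / 470.82
= 0.6032 Nm


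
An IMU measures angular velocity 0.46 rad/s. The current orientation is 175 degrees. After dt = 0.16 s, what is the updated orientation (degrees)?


delta_theta = w * dt = 0.46 * 0.16 = 0.0736 rad
= 4.217 deg
theta_new = 175 + 4.217 = 179.217 deg


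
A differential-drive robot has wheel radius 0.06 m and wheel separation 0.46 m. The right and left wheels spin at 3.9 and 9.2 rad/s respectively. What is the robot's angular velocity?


vR = r*wR = 0.06*3.9 = 0.234 m/s
vL = r*wL = 0.06*9.2 = 0.552 m/s
v = (vR+vL)/2 = 0.393 m/s
omega = (vR-vL)/L = -0.6913 rad/s
angular velocity = -0.6913 rad/s


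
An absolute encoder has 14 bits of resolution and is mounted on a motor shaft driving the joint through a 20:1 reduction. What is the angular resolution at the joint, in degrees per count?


counts = 2^14 = 16384
effective counts at joint = 16384 * 20 = 327680
resolution = 360 / 327680
= 0.0011 deg/count


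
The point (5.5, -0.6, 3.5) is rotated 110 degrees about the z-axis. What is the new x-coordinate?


Rotation about z-axis: x' = x*cos(theta) - y*sin(theta)
= 5.5 * -0.342 - -0.6 * 0.9397
= -1.3173


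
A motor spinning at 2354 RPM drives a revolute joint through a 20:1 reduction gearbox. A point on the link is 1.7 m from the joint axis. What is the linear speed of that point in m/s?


omega_motor = 2354 * 2*pi/60 = 246.5103 rad/s
omega_joint = omega_motor / 20 = 12.3255 rad/s
v = omega_joint * r = 12.3255 * 1.7
= 20.9534 m/s


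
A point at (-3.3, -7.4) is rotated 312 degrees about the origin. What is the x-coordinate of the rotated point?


x' = x*cos(theta) - y*sin(theta)
cos(312 deg) = 0.6691, sin(312 deg) = -0.7431
x' = -3.3 * 0.6691 - -7.4 * -0.7431
= -2.2081 - 5.4993
= -7.7074


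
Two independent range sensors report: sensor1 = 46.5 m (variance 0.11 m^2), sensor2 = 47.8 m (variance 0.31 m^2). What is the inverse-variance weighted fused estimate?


w1 = (1/var1) / (1/var1 + 1/var2)
   = 9.0909 / (9.0909 + 3.2258) = 0.7381
w2 = 1 - w1 = 0.2619
fused = w1*s1 + w2*s2 = 34.3214 + 12.519
= 46.8405 m


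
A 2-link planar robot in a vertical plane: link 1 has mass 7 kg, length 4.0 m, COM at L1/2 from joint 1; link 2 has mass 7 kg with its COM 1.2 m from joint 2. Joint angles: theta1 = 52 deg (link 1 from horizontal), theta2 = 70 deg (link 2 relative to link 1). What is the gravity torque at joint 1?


Horizontal distance from joint 1 to link-1 COM:
  x_c1 = (L1/2)*cos(t1) = 2.0 * 0.6157 = 1.2313 m
Horizontal distance from joint 1 to link-2 COM:
  x_c2 = L1*cos(t1) + Lc2*cos(t1+t2)
       = 4.0*0.6157 + 1.2*-0.5299 = 1.8267 m
tau1 = m1*g*x_c1 + m2*g*x_c2
     = 7*9.81*1.2313 + 7*9.81*1.8267
     = 84.5549 + 125.4424
     = 209.9974 Nm


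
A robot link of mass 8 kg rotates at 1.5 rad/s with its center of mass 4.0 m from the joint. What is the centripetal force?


F = m * omega^2 * r
= 8 * 1.5^2 * 4.0
= 8 * 2.25 * 4.0
= 72.0 N


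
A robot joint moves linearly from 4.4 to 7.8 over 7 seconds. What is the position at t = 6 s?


s = t/T = 6/7 = 0.8571
p(t) = p0 + (pf-p0)*s
= 4.4 + (7.8 - 4.4) * 0.8571
= 7.3143


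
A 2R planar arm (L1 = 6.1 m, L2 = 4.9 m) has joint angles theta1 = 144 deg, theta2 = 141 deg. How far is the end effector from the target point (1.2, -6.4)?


End effector via forward kinematics:
x = L1*cos(t1) + L2*cos(t1+t2) = -3.6668
y = L1*sin(t1) + L2*sin(t1+t2) = -1.1475
Distance to target:
d = sqrt((1.2 - -3.6668)^2 + (-6.4 - -1.1475)^2)
= sqrt(23.6856 + 27.5883)
= 7.1606 m


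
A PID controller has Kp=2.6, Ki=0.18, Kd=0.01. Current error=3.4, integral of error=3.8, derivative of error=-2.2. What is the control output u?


u = Kp*e + Ki*int(e) + Kd*de/dt
= 2.6*3.4 + 0.18*3.8 + 0.01*(-2.2)
= 8.84 + 0.684 + -0.022
= 9.502


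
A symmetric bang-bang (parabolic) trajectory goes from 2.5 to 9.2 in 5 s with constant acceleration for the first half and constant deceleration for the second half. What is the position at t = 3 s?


Symmetric rest-to-rest: each phase covers (pf-p0)/2 in time T/2. 0.5*a*(T/2)^2 = (pf-p0)/2 => a = 4*(pf-p0)/T^2
a = 4*(9.2-2.5)/5^2 = 1.072
t = 3 is in the deceleration phase (t > T/2).
p = pf - 0.5*a*(T-t)^2 = 9.2 - 0.5*1.072*2^2
= 7.056


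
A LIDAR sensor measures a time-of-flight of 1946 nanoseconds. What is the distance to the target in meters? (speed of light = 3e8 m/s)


tof = 1946 ns = 1.946e-06 s
dist = c * tof / 2
= 3e8 * 1.946e-06 / 2
= 291.9 m


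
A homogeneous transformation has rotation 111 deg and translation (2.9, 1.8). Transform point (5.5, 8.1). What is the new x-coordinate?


x' = cos(theta)*px - sin(theta)*py + tx
= -0.3584*5.5 - 0.9336*8.1 + 2.9
= -6.633


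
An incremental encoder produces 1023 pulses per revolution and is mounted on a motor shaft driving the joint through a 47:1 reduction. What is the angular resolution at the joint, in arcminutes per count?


counts per rev = 1023
effective counts at joint = 1023 * 47 = 48081
resolution = 360*60 / 48081
= 0.4492 arcmin/count


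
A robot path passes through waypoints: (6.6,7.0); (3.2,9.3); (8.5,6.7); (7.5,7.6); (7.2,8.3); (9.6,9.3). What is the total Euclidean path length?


Segment lengths:
  seg1 = sqrt((-3.4)^2 + (2.3)^2) = 4.1049
  seg2 = sqrt((5.3)^2 + (-2.6)^2) = 5.9034
  seg3 = sqrt((-1.0)^2 + (0.9)^2) = 1.3454
  seg4 = sqrt((-0.3)^2 + (0.7)^2) = 0.7616
  seg5 = sqrt((2.4)^2 + (1.0)^2) = 2.6
Total = 14.7152


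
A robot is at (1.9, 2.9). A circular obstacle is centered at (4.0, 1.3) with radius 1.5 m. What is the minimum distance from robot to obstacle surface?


center_dist = sqrt((1.9-4.0)^2 + (2.9-1.3)^2)
= sqrt(4.41 + 2.56)
= 2.6401
min_dist = center_dist - radius = 2.6401 - 1.5 = 1.1401 m


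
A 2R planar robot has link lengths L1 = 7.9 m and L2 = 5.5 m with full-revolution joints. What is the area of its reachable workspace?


r_max = L1 + L2 = 13.4 m
r_min = |L1 - L2| = 2.4 m
Area = pi*(r_max^2 - r_min^2)
= pi*(179.56 - 5.76)
= pi * 173.8
= 546.0088 m^2


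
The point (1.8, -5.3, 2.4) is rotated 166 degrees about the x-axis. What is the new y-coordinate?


Rotation about x-axis: y' = y*cos(theta) - z*sin(theta)
= -5.3 * -0.9703 - 2.4 * 0.2419
= 4.562


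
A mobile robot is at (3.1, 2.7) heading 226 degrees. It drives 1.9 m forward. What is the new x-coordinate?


x_new = x0 + d*cos(theta)
= 3.1 + 1.9*cos(226)
= 3.1 + -1.3199
= 1.7801


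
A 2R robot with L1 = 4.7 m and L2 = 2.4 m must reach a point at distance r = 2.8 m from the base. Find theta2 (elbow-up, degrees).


cos(theta2) = (r^2 - L1^2 - L2^2) / (2*L1*L2)
cos(theta2) = (7.84 - 22.09 - 5.76) / 22.56
cos(theta2) = -0.886968
theta2 = 152.4947 degrees


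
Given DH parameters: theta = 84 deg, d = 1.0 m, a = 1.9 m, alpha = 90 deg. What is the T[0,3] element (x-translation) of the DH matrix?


T[0,3] = a * cos(theta)
= 1.9 * cos(84 deg)
= 1.9 * 0.1045
= 0.1986


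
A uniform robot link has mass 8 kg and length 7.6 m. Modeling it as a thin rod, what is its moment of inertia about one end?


I = (1/3) * m * L^2
= (1/3) * 8 * 7.6^2
= 0.333333 * 8 * 57.76
= 154.0267 kg*m^2


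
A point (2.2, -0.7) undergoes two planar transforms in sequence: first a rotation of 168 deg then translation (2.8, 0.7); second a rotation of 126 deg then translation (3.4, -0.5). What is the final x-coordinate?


After transform 1:
x1 = cos(168)*2.2 - sin(168)*-0.7 + 2.8 = 0.7936
y1 = sin(168)*2.2 + cos(168)*-0.7 + 0.7 = 1.8421
After transform 2:
x2 = cos(126)*0.7936 - sin(126)*1.8421 + 3.4
= 1.4432


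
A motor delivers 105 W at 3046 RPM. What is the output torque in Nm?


omega = 3046 * 2*pi/60 = 318.9764 rad/s
tau = P / omega = 105 / 318.9764
= 0.3292 Nm
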